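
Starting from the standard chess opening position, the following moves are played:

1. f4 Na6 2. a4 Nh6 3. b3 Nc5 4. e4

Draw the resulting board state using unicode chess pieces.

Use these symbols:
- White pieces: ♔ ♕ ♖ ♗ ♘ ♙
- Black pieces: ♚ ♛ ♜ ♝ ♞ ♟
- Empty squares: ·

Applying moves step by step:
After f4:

♜ ♞ ♝ ♛ ♚ ♝ ♞ ♜
♟ ♟ ♟ ♟ ♟ ♟ ♟ ♟
· · · · · · · ·
· · · · · · · ·
· · · · · ♙ · ·
· · · · · · · ·
♙ ♙ ♙ ♙ ♙ · ♙ ♙
♖ ♘ ♗ ♕ ♔ ♗ ♘ ♖


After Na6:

♜ · ♝ ♛ ♚ ♝ ♞ ♜
♟ ♟ ♟ ♟ ♟ ♟ ♟ ♟
♞ · · · · · · ·
· · · · · · · ·
· · · · · ♙ · ·
· · · · · · · ·
♙ ♙ ♙ ♙ ♙ · ♙ ♙
♖ ♘ ♗ ♕ ♔ ♗ ♘ ♖


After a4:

♜ · ♝ ♛ ♚ ♝ ♞ ♜
♟ ♟ ♟ ♟ ♟ ♟ ♟ ♟
♞ · · · · · · ·
· · · · · · · ·
♙ · · · · ♙ · ·
· · · · · · · ·
· ♙ ♙ ♙ ♙ · ♙ ♙
♖ ♘ ♗ ♕ ♔ ♗ ♘ ♖


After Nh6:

♜ · ♝ ♛ ♚ ♝ · ♜
♟ ♟ ♟ ♟ ♟ ♟ ♟ ♟
♞ · · · · · · ♞
· · · · · · · ·
♙ · · · · ♙ · ·
· · · · · · · ·
· ♙ ♙ ♙ ♙ · ♙ ♙
♖ ♘ ♗ ♕ ♔ ♗ ♘ ♖


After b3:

♜ · ♝ ♛ ♚ ♝ · ♜
♟ ♟ ♟ ♟ ♟ ♟ ♟ ♟
♞ · · · · · · ♞
· · · · · · · ·
♙ · · · · ♙ · ·
· ♙ · · · · · ·
· · ♙ ♙ ♙ · ♙ ♙
♖ ♘ ♗ ♕ ♔ ♗ ♘ ♖


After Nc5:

♜ · ♝ ♛ ♚ ♝ · ♜
♟ ♟ ♟ ♟ ♟ ♟ ♟ ♟
· · · · · · · ♞
· · ♞ · · · · ·
♙ · · · · ♙ · ·
· ♙ · · · · · ·
· · ♙ ♙ ♙ · ♙ ♙
♖ ♘ ♗ ♕ ♔ ♗ ♘ ♖


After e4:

♜ · ♝ ♛ ♚ ♝ · ♜
♟ ♟ ♟ ♟ ♟ ♟ ♟ ♟
· · · · · · · ♞
· · ♞ · · · · ·
♙ · · · ♙ ♙ · ·
· ♙ · · · · · ·
· · ♙ ♙ · · ♙ ♙
♖ ♘ ♗ ♕ ♔ ♗ ♘ ♖



  a b c d e f g h
  ─────────────────
8│♜ · ♝ ♛ ♚ ♝ · ♜│8
7│♟ ♟ ♟ ♟ ♟ ♟ ♟ ♟│7
6│· · · · · · · ♞│6
5│· · ♞ · · · · ·│5
4│♙ · · · ♙ ♙ · ·│4
3│· ♙ · · · · · ·│3
2│· · ♙ ♙ · · ♙ ♙│2
1│♖ ♘ ♗ ♕ ♔ ♗ ♘ ♖│1
  ─────────────────
  a b c d e f g h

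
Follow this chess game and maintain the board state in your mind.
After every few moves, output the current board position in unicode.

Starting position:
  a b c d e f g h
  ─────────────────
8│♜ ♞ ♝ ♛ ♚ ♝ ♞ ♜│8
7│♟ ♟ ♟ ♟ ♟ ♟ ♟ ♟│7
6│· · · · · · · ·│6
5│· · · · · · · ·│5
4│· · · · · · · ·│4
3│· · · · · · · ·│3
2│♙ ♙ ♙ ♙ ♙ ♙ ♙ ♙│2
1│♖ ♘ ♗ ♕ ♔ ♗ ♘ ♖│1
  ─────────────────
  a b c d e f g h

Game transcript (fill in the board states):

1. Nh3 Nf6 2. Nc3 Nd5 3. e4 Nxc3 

  a b c d e f g h
  ─────────────────
8│♜ ♞ ♝ ♛ ♚ ♝ · ♜│8
7│♟ ♟ ♟ ♟ ♟ ♟ ♟ ♟│7
6│· · · · · · · ·│6
5│· · · · · · · ·│5
4│· · · · ♙ · · ·│4
3│· · ♞ · · · · ♘│3
2│♙ ♙ ♙ ♙ · ♙ ♙ ♙│2
1│♖ · ♗ ♕ ♔ ♗ · ♖│1
  ─────────────────
  a b c d e f g h

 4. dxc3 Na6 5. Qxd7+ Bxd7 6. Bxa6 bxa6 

  a b c d e f g h
  ─────────────────
8│♜ · · ♛ ♚ ♝ · ♜│8
7│♟ · ♟ ♝ ♟ ♟ ♟ ♟│7
6│♟ · · · · · · ·│6
5│· · · · · · · ·│5
4│· · · · ♙ · · ·│4
3│· · ♙ · · · · ♘│3
2│♙ ♙ ♙ · · ♙ ♙ ♙│2
1│♖ · ♗ · ♔ · · ♖│1
  ─────────────────
  a b c d e f g h

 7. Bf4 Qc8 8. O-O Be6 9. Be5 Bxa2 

  a b c d e f g h
  ─────────────────
8│♜ · ♛ · ♚ ♝ · ♜│8
7│♟ · ♟ · ♟ ♟ ♟ ♟│7
6│♟ · · · · · · ·│6
5│· · · · ♗ · · ·│5
4│· · · · ♙ · · ·│4
3│· · ♙ · · · · ♘│3
2│♝ ♙ ♙ · · ♙ ♙ ♙│2
1│♖ · · · · ♖ ♔ ·│1
  ─────────────────
  a b c d e f g h

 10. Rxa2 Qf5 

  a b c d e f g h
  ─────────────────
8│♜ · · · ♚ ♝ · ♜│8
7│♟ · ♟ · ♟ ♟ ♟ ♟│7
6│♟ · · · · · · ·│6
5│· · · · ♗ ♛ · ·│5
4│· · · · ♙ · · ·│4
3│· · ♙ · · · · ♘│3
2│♖ ♙ ♙ · · ♙ ♙ ♙│2
1│· · · · · ♖ ♔ ·│1
  ─────────────────
  a b c d e f g h


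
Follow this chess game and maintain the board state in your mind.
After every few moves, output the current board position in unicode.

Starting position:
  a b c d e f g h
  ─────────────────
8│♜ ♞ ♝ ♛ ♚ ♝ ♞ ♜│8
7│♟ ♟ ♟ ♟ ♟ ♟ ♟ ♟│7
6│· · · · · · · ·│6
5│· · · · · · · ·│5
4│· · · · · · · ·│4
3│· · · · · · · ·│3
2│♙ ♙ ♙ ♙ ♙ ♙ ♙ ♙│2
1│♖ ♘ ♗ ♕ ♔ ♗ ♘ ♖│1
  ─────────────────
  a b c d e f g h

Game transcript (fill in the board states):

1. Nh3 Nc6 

  a b c d e f g h
  ─────────────────
8│♜ · ♝ ♛ ♚ ♝ ♞ ♜│8
7│♟ ♟ ♟ ♟ ♟ ♟ ♟ ♟│7
6│· · ♞ · · · · ·│6
5│· · · · · · · ·│5
4│· · · · · · · ·│4
3│· · · · · · · ♘│3
2│♙ ♙ ♙ ♙ ♙ ♙ ♙ ♙│2
1│♖ ♘ ♗ ♕ ♔ ♗ · ♖│1
  ─────────────────
  a b c d e f g h

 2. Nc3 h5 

  a b c d e f g h
  ─────────────────
8│♜ · ♝ ♛ ♚ ♝ ♞ ♜│8
7│♟ ♟ ♟ ♟ ♟ ♟ ♟ ·│7
6│· · ♞ · · · · ·│6
5│· · · · · · · ♟│5
4│· · · · · · · ·│4
3│· · ♘ · · · · ♘│3
2│♙ ♙ ♙ ♙ ♙ ♙ ♙ ♙│2
1│♖ · ♗ ♕ ♔ ♗ · ♖│1
  ─────────────────
  a b c d e f g h

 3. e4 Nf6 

  a b c d e f g h
  ─────────────────
8│♜ · ♝ ♛ ♚ ♝ · ♜│8
7│♟ ♟ ♟ ♟ ♟ ♟ ♟ ·│7
6│· · ♞ · · ♞ · ·│6
5│· · · · · · · ♟│5
4│· · · · ♙ · · ·│4
3│· · ♘ · · · · ♘│3
2│♙ ♙ ♙ ♙ · ♙ ♙ ♙│2
1│♖ · ♗ ♕ ♔ ♗ · ♖│1
  ─────────────────
  a b c d e f g h

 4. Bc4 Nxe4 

  a b c d e f g h
  ─────────────────
8│♜ · ♝ ♛ ♚ ♝ · ♜│8
7│♟ ♟ ♟ ♟ ♟ ♟ ♟ ·│7
6│· · ♞ · · · · ·│6
5│· · · · · · · ♟│5
4│· · ♗ · ♞ · · ·│4
3│· · ♘ · · · · ♘│3
2│♙ ♙ ♙ ♙ · ♙ ♙ ♙│2
1│♖ · ♗ ♕ ♔ · · ♖│1
  ─────────────────
  a b c d e f g h

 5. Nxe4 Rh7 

  a b c d e f g h
  ─────────────────
8│♜ · ♝ ♛ ♚ ♝ · ·│8
7│♟ ♟ ♟ ♟ ♟ ♟ ♟ ♜│7
6│· · ♞ · · · · ·│6
5│· · · · · · · ♟│5
4│· · ♗ · ♘ · · ·│4
3│· · · · · · · ♘│3
2│♙ ♙ ♙ ♙ · ♙ ♙ ♙│2
1│♖ · ♗ ♕ ♔ · · ♖│1
  ─────────────────
  a b c d e f g h



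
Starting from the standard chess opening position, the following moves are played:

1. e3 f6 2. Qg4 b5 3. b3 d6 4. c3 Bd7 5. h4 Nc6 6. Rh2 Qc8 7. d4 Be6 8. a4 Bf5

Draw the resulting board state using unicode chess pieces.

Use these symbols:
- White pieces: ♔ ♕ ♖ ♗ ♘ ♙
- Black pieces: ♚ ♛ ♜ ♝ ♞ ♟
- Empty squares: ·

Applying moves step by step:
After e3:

♜ ♞ ♝ ♛ ♚ ♝ ♞ ♜
♟ ♟ ♟ ♟ ♟ ♟ ♟ ♟
· · · · · · · ·
· · · · · · · ·
· · · · · · · ·
· · · · ♙ · · ·
♙ ♙ ♙ ♙ · ♙ ♙ ♙
♖ ♘ ♗ ♕ ♔ ♗ ♘ ♖


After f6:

♜ ♞ ♝ ♛ ♚ ♝ ♞ ♜
♟ ♟ ♟ ♟ ♟ · ♟ ♟
· · · · · ♟ · ·
· · · · · · · ·
· · · · · · · ·
· · · · ♙ · · ·
♙ ♙ ♙ ♙ · ♙ ♙ ♙
♖ ♘ ♗ ♕ ♔ ♗ ♘ ♖


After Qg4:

♜ ♞ ♝ ♛ ♚ ♝ ♞ ♜
♟ ♟ ♟ ♟ ♟ · ♟ ♟
· · · · · ♟ · ·
· · · · · · · ·
· · · · · · ♕ ·
· · · · ♙ · · ·
♙ ♙ ♙ ♙ · ♙ ♙ ♙
♖ ♘ ♗ · ♔ ♗ ♘ ♖


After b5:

♜ ♞ ♝ ♛ ♚ ♝ ♞ ♜
♟ · ♟ ♟ ♟ · ♟ ♟
· · · · · ♟ · ·
· ♟ · · · · · ·
· · · · · · ♕ ·
· · · · ♙ · · ·
♙ ♙ ♙ ♙ · ♙ ♙ ♙
♖ ♘ ♗ · ♔ ♗ ♘ ♖


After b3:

♜ ♞ ♝ ♛ ♚ ♝ ♞ ♜
♟ · ♟ ♟ ♟ · ♟ ♟
· · · · · ♟ · ·
· ♟ · · · · · ·
· · · · · · ♕ ·
· ♙ · · ♙ · · ·
♙ · ♙ ♙ · ♙ ♙ ♙
♖ ♘ ♗ · ♔ ♗ ♘ ♖


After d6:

♜ ♞ ♝ ♛ ♚ ♝ ♞ ♜
♟ · ♟ · ♟ · ♟ ♟
· · · ♟ · ♟ · ·
· ♟ · · · · · ·
· · · · · · ♕ ·
· ♙ · · ♙ · · ·
♙ · ♙ ♙ · ♙ ♙ ♙
♖ ♘ ♗ · ♔ ♗ ♘ ♖


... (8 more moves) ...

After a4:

♜ · ♛ · ♚ ♝ ♞ ♜
♟ · ♟ · ♟ · ♟ ♟
· · ♞ ♟ ♝ ♟ · ·
· ♟ · · · · · ·
♙ · · ♙ · · ♕ ♙
· ♙ ♙ · ♙ · · ·
· · · · · ♙ ♙ ♖
♖ ♘ ♗ · ♔ ♗ ♘ ·


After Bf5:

♜ · ♛ · ♚ ♝ ♞ ♜
♟ · ♟ · ♟ · ♟ ♟
· · ♞ ♟ · ♟ · ·
· ♟ · · · ♝ · ·
♙ · · ♙ · · ♕ ♙
· ♙ ♙ · ♙ · · ·
· · · · · ♙ ♙ ♖
♖ ♘ ♗ · ♔ ♗ ♘ ·



  a b c d e f g h
  ─────────────────
8│♜ · ♛ · ♚ ♝ ♞ ♜│8
7│♟ · ♟ · ♟ · ♟ ♟│7
6│· · ♞ ♟ · ♟ · ·│6
5│· ♟ · · · ♝ · ·│5
4│♙ · · ♙ · · ♕ ♙│4
3│· ♙ ♙ · ♙ · · ·│3
2│· · · · · ♙ ♙ ♖│2
1│♖ ♘ ♗ · ♔ ♗ ♘ ·│1
  ─────────────────
  a b c d e f g h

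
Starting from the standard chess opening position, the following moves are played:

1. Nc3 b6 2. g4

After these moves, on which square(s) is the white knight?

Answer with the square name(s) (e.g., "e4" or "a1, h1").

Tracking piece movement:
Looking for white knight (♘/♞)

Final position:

  a b c d e f g h
  ─────────────────
8│♜ ♞ ♝ ♛ ♚ ♝ ♞ ♜│8
7│♟ · ♟ ♟ ♟ ♟ ♟ ♟│7
6│· ♟ · · · · · ·│6
5│· · · · · · · ·│5
4│· · · · · · ♙ ·│4
3│· · ♘ · · · · ·│3
2│♙ ♙ ♙ ♙ ♙ ♙ · ♙│2
1│♖ · ♗ ♕ ♔ ♗ ♘ ♖│1
  ─────────────────
  a b c d e f g h


c3, g1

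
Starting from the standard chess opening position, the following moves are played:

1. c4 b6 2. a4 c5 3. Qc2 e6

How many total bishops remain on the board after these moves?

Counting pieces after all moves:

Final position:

  a b c d e f g h
  ─────────────────
8│♜ ♞ ♝ ♛ ♚ ♝ ♞ ♜│8
7│♟ · · ♟ · ♟ ♟ ♟│7
6│· ♟ · · ♟ · · ·│6
5│· · ♟ · · · · ·│5
4│♙ · ♙ · · · · ·│4
3│· · · · · · · ·│3
2│· ♙ ♕ ♙ ♙ ♙ ♙ ♙│2
1│♖ ♘ ♗ · ♔ ♗ ♘ ♖│1
  ─────────────────
  a b c d e f g h


4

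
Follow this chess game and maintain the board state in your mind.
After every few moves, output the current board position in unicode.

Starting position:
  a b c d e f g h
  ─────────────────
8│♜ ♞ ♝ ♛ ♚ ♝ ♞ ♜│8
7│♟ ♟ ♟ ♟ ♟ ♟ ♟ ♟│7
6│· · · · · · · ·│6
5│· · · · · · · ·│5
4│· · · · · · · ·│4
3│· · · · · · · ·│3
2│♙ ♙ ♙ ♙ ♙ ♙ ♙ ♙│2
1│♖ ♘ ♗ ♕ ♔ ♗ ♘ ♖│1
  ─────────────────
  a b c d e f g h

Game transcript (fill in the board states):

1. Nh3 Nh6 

  a b c d e f g h
  ─────────────────
8│♜ ♞ ♝ ♛ ♚ ♝ · ♜│8
7│♟ ♟ ♟ ♟ ♟ ♟ ♟ ♟│7
6│· · · · · · · ♞│6
5│· · · · · · · ·│5
4│· · · · · · · ·│4
3│· · · · · · · ♘│3
2│♙ ♙ ♙ ♙ ♙ ♙ ♙ ♙│2
1│♖ ♘ ♗ ♕ ♔ ♗ · ♖│1
  ─────────────────
  a b c d e f g h

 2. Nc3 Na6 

  a b c d e f g h
  ─────────────────
8│♜ · ♝ ♛ ♚ ♝ · ♜│8
7│♟ ♟ ♟ ♟ ♟ ♟ ♟ ♟│7
6│♞ · · · · · · ♞│6
5│· · · · · · · ·│5
4│· · · · · · · ·│4
3│· · ♘ · · · · ♘│3
2│♙ ♙ ♙ ♙ ♙ ♙ ♙ ♙│2
1│♖ · ♗ ♕ ♔ ♗ · ♖│1
  ─────────────────
  a b c d e f g h

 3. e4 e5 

  a b c d e f g h
  ─────────────────
8│♜ · ♝ ♛ ♚ ♝ · ♜│8
7│♟ ♟ ♟ ♟ · ♟ ♟ ♟│7
6│♞ · · · · · · ♞│6
5│· · · · ♟ · · ·│5
4│· · · · ♙ · · ·│4
3│· · ♘ · · · · ♘│3
2│♙ ♙ ♙ ♙ · ♙ ♙ ♙│2
1│♖ · ♗ ♕ ♔ ♗ · ♖│1
  ─────────────────
  a b c d e f g h

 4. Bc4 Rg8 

  a b c d e f g h
  ─────────────────
8│♜ · ♝ ♛ ♚ ♝ ♜ ·│8
7│♟ ♟ ♟ ♟ · ♟ ♟ ♟│7
6│♞ · · · · · · ♞│6
5│· · · · ♟ · · ·│5
4│· · ♗ · ♙ · · ·│4
3│· · ♘ · · · · ♘│3
2│♙ ♙ ♙ ♙ · ♙ ♙ ♙│2
1│♖ · ♗ ♕ ♔ · · ♖│1
  ─────────────────
  a b c d e f g h



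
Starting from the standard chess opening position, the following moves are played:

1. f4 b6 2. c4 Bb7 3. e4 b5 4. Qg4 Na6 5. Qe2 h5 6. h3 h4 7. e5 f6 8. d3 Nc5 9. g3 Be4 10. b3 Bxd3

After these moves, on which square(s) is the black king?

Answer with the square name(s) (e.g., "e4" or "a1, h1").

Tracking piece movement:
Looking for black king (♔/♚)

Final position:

  a b c d e f g h
  ─────────────────
8│♜ · · ♛ ♚ ♝ ♞ ♜│8
7│♟ · ♟ ♟ ♟ · ♟ ·│7
6│· · · · · ♟ · ·│6
5│· ♟ ♞ · ♙ · · ·│5
4│· · ♙ · · ♙ · ♟│4
3│· ♙ · ♝ · · ♙ ♙│3
2│♙ · · · ♕ · · ·│2
1│♖ ♘ ♗ · ♔ ♗ ♘ ♖│1
  ─────────────────
  a b c d e f g h


e8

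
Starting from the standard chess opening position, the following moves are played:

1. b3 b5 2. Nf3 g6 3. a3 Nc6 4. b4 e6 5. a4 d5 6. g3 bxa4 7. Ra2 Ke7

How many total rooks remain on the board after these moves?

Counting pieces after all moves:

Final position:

  a b c d e f g h
  ─────────────────
8│♜ · ♝ ♛ · ♝ ♞ ♜│8
7│♟ · ♟ · ♚ ♟ · ♟│7
6│· · ♞ · ♟ · ♟ ·│6
5│· · · ♟ · · · ·│5
4│♟ ♙ · · · · · ·│4
3│· · · · · ♘ ♙ ·│3
2│♖ · ♙ ♙ ♙ ♙ · ♙│2
1│· ♘ ♗ ♕ ♔ ♗ · ♖│1
  ─────────────────
  a b c d e f g h


4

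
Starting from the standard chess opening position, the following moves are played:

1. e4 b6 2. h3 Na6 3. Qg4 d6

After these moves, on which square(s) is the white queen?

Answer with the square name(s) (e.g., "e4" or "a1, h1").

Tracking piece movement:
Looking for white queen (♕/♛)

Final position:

  a b c d e f g h
  ─────────────────
8│♜ · ♝ ♛ ♚ ♝ ♞ ♜│8
7│♟ · ♟ · ♟ ♟ ♟ ♟│7
6│♞ ♟ · ♟ · · · ·│6
5│· · · · · · · ·│5
4│· · · · ♙ · ♕ ·│4
3│· · · · · · · ♙│3
2│♙ ♙ ♙ ♙ · ♙ ♙ ·│2
1│♖ ♘ ♗ · ♔ ♗ ♘ ♖│1
  ─────────────────
  a b c d e f g h


g4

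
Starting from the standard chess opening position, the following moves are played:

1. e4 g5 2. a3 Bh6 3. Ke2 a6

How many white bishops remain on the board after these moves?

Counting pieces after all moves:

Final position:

  a b c d e f g h
  ─────────────────
8│♜ ♞ ♝ ♛ ♚ · ♞ ♜│8
7│· ♟ ♟ ♟ ♟ ♟ · ♟│7
6│♟ · · · · · · ♝│6
5│· · · · · · ♟ ·│5
4│· · · · ♙ · · ·│4
3│♙ · · · · · · ·│3
2│· ♙ ♙ ♙ ♔ ♙ ♙ ♙│2
1│♖ ♘ ♗ ♕ · ♗ ♘ ♖│1
  ─────────────────
  a b c d e f g h


2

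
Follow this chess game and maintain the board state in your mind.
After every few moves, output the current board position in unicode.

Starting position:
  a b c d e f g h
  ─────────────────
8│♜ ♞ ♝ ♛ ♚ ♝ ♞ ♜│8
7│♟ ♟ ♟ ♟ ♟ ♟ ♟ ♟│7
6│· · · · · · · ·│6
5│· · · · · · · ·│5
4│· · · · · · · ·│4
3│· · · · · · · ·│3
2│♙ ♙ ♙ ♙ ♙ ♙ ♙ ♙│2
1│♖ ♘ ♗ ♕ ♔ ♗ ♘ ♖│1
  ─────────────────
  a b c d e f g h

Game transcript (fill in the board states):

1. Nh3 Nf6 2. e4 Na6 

  a b c d e f g h
  ─────────────────
8│♜ · ♝ ♛ ♚ ♝ · ♜│8
7│♟ ♟ ♟ ♟ ♟ ♟ ♟ ♟│7
6│♞ · · · · ♞ · ·│6
5│· · · · · · · ·│5
4│· · · · ♙ · · ·│4
3│· · · · · · · ♘│3
2│♙ ♙ ♙ ♙ · ♙ ♙ ♙│2
1│♖ ♘ ♗ ♕ ♔ ♗ · ♖│1
  ─────────────────
  a b c d e f g h

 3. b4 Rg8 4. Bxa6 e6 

  a b c d e f g h
  ─────────────────
8│♜ · ♝ ♛ ♚ ♝ ♜ ·│8
7│♟ ♟ ♟ ♟ · ♟ ♟ ♟│7
6│♗ · · · ♟ ♞ · ·│6
5│· · · · · · · ·│5
4│· ♙ · · ♙ · · ·│4
3│· · · · · · · ♘│3
2│♙ · ♙ ♙ · ♙ ♙ ♙│2
1│♖ ♘ ♗ ♕ ♔ · · ♖│1
  ─────────────────
  a b c d e f g h

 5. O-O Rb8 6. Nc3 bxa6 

  a b c d e f g h
  ─────────────────
8│· ♜ ♝ ♛ ♚ ♝ ♜ ·│8
7│♟ · ♟ ♟ · ♟ ♟ ♟│7
6│♟ · · · ♟ ♞ · ·│6
5│· · · · · · · ·│5
4│· ♙ · · ♙ · · ·│4
3│· · ♘ · · · · ♘│3
2│♙ · ♙ ♙ · ♙ ♙ ♙│2
1│♖ · ♗ ♕ · ♖ ♔ ·│1
  ─────────────────
  a b c d e f g h

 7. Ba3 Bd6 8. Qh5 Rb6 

  a b c d e f g h
  ─────────────────
8│· · ♝ ♛ ♚ · ♜ ·│8
7│♟ · ♟ ♟ · ♟ ♟ ♟│7
6│♟ ♜ · ♝ ♟ ♞ · ·│6
5│· · · · · · · ♕│5
4│· ♙ · · ♙ · · ·│4
3│♗ · ♘ · · · · ♘│3
2│♙ · ♙ ♙ · ♙ ♙ ♙│2
1│♖ · · · · ♖ ♔ ·│1
  ─────────────────
  a b c d e f g h

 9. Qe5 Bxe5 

  a b c d e f g h
  ─────────────────
8│· · ♝ ♛ ♚ · ♜ ·│8
7│♟ · ♟ ♟ · ♟ ♟ ♟│7
6│♟ ♜ · · ♟ ♞ · ·│6
5│· · · · ♝ · · ·│5
4│· ♙ · · ♙ · · ·│4
3│♗ · ♘ · · · · ♘│3
2│♙ · ♙ ♙ · ♙ ♙ ♙│2
1│♖ · · · · ♖ ♔ ·│1
  ─────────────────
  a b c d e f g h


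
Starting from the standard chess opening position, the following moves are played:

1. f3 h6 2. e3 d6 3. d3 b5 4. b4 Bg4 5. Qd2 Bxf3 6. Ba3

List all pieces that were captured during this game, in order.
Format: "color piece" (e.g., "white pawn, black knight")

Tracking captures:
  Bxf3: captured white pawn

white pawn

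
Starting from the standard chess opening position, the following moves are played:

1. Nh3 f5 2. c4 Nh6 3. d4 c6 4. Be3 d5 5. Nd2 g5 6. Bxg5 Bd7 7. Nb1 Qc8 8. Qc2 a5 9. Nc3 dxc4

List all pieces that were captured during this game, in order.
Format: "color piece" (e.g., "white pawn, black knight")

Tracking captures:
  Bxg5: captured black pawn
  dxc4: captured white pawn

black pawn, white pawn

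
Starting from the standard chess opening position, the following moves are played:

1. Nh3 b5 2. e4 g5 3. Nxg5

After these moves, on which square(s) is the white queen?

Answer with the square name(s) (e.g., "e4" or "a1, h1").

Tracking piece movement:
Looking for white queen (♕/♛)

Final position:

  a b c d e f g h
  ─────────────────
8│♜ ♞ ♝ ♛ ♚ ♝ ♞ ♜│8
7│♟ · ♟ ♟ ♟ ♟ · ♟│7
6│· · · · · · · ·│6
5│· ♟ · · · · ♘ ·│5
4│· · · · ♙ · · ·│4
3│· · · · · · · ·│3
2│♙ ♙ ♙ ♙ · ♙ ♙ ♙│2
1│♖ ♘ ♗ ♕ ♔ ♗ · ♖│1
  ─────────────────
  a b c d e f g h


d1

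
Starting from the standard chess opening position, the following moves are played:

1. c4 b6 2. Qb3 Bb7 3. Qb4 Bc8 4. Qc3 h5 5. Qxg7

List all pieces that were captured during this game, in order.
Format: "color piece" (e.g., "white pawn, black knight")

Tracking captures:
  Qxg7: captured black pawn

black pawn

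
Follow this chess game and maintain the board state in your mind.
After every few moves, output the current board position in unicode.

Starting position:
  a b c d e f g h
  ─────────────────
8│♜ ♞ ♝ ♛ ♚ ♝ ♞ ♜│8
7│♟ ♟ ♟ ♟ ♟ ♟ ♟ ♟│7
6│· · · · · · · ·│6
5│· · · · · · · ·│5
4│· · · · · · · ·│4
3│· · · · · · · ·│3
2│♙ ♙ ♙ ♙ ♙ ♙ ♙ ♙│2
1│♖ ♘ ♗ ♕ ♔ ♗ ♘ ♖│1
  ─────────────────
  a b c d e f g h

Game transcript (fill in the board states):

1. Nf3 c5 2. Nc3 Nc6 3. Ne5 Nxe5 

  a b c d e f g h
  ─────────────────
8│♜ · ♝ ♛ ♚ ♝ ♞ ♜│8
7│♟ ♟ · ♟ ♟ ♟ ♟ ♟│7
6│· · · · · · · ·│6
5│· · ♟ · ♞ · · ·│5
4│· · · · · · · ·│4
3│· · ♘ · · · · ·│3
2│♙ ♙ ♙ ♙ ♙ ♙ ♙ ♙│2
1│♖ · ♗ ♕ ♔ ♗ · ♖│1
  ─────────────────
  a b c d e f g h

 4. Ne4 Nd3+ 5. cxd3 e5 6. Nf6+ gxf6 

  a b c d e f g h
  ─────────────────
8│♜ · ♝ ♛ ♚ ♝ ♞ ♜│8
7│♟ ♟ · ♟ · ♟ · ♟│7
6│· · · · · ♟ · ·│6
5│· · ♟ · ♟ · · ·│5
4│· · · · · · · ·│4
3│· · · ♙ · · · ·│3
2│♙ ♙ · ♙ ♙ ♙ ♙ ♙│2
1│♖ · ♗ ♕ ♔ ♗ · ♖│1
  ─────────────────
  a b c d e f g h

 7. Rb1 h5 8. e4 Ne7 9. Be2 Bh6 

  a b c d e f g h
  ─────────────────
8│♜ · ♝ ♛ ♚ · · ♜│8
7│♟ ♟ · ♟ ♞ ♟ · ·│7
6│· · · · · ♟ · ♝│6
5│· · ♟ · ♟ · · ♟│5
4│· · · · ♙ · · ·│4
3│· · · ♙ · · · ·│3
2│♙ ♙ · ♙ ♗ ♙ ♙ ♙│2
1│· ♖ ♗ ♕ ♔ · · ♖│1
  ─────────────────
  a b c d e f g h

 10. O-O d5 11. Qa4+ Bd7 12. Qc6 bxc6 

  a b c d e f g h
  ─────────────────
8│♜ · · ♛ ♚ · · ♜│8
7│♟ · · ♝ ♞ ♟ · ·│7
6│· · ♟ · · ♟ · ♝│6
5│· · ♟ ♟ ♟ · · ♟│5
4│· · · · ♙ · · ·│4
3│· · · ♙ · · · ·│3
2│♙ ♙ · ♙ ♗ ♙ ♙ ♙│2
1│· ♖ ♗ · · ♖ ♔ ·│1
  ─────────────────
  a b c d e f g h

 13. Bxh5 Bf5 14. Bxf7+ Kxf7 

  a b c d e f g h
  ─────────────────
8│♜ · · ♛ · · · ♜│8
7│♟ · · · ♞ ♚ · ·│7
6│· · ♟ · · ♟ · ♝│6
5│· · ♟ ♟ ♟ ♝ · ·│5
4│· · · · ♙ · · ·│4
3│· · · ♙ · · · ·│3
2│♙ ♙ · ♙ · ♙ ♙ ♙│2
1│· ♖ ♗ · · ♖ ♔ ·│1
  ─────────────────
  a b c d e f g h


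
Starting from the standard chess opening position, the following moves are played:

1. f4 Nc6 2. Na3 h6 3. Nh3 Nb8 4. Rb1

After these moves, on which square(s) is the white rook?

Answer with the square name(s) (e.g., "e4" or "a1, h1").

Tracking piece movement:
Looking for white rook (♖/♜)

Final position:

  a b c d e f g h
  ─────────────────
8│♜ ♞ ♝ ♛ ♚ ♝ ♞ ♜│8
7│♟ ♟ ♟ ♟ ♟ ♟ ♟ ·│7
6│· · · · · · · ♟│6
5│· · · · · · · ·│5
4│· · · · · ♙ · ·│4
3│♘ · · · · · · ♘│3
2│♙ ♙ ♙ ♙ ♙ · ♙ ♙│2
1│· ♖ ♗ ♕ ♔ ♗ · ♖│1
  ─────────────────
  a b c d e f g h


b1, h1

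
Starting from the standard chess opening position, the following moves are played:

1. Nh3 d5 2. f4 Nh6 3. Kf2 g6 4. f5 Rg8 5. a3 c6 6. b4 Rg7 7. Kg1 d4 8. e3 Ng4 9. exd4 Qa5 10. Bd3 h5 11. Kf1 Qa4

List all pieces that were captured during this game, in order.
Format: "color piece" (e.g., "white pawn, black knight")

Tracking captures:
  exd4: captured black pawn

black pawn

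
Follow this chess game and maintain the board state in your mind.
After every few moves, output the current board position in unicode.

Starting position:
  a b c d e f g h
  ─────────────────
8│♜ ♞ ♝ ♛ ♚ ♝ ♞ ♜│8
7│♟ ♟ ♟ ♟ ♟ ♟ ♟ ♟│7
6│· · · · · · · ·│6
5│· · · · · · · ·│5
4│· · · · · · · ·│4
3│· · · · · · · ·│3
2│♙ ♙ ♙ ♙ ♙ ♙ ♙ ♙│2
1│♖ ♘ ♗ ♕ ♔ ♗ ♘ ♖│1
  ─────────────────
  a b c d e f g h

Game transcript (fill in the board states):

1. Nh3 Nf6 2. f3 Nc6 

  a b c d e f g h
  ─────────────────
8│♜ · ♝ ♛ ♚ ♝ · ♜│8
7│♟ ♟ ♟ ♟ ♟ ♟ ♟ ♟│7
6│· · ♞ · · ♞ · ·│6
5│· · · · · · · ·│5
4│· · · · · · · ·│4
3│· · · · · ♙ · ♘│3
2│♙ ♙ ♙ ♙ ♙ · ♙ ♙│2
1│♖ ♘ ♗ ♕ ♔ ♗ · ♖│1
  ─────────────────
  a b c d e f g h

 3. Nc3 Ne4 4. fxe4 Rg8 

  a b c d e f g h
  ─────────────────
8│♜ · ♝ ♛ ♚ ♝ ♜ ·│8
7│♟ ♟ ♟ ♟ ♟ ♟ ♟ ♟│7
6│· · ♞ · · · · ·│6
5│· · · · · · · ·│5
4│· · · · ♙ · · ·│4
3│· · ♘ · · · · ♘│3
2│♙ ♙ ♙ ♙ ♙ · ♙ ♙│2
1│♖ · ♗ ♕ ♔ ♗ · ♖│1
  ─────────────────
  a b c d e f g h

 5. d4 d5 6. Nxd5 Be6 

  a b c d e f g h
  ─────────────────
8│♜ · · ♛ ♚ ♝ ♜ ·│8
7│♟ ♟ ♟ · ♟ ♟ ♟ ♟│7
6│· · ♞ · ♝ · · ·│6
5│· · · ♘ · · · ·│5
4│· · · ♙ ♙ · · ·│4
3│· · · · · · · ♘│3
2│♙ ♙ ♙ · ♙ · ♙ ♙│2
1│♖ · ♗ ♕ ♔ ♗ · ♖│1
  ─────────────────
  a b c d e f g h

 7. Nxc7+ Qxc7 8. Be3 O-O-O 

  a b c d e f g h
  ─────────────────
8│· · ♚ ♜ · ♝ ♜ ·│8
7│♟ ♟ ♛ · ♟ ♟ ♟ ♟│7
6│· · ♞ · ♝ · · ·│6
5│· · · · · · · ·│5
4│· · · ♙ ♙ · · ·│4
3│· · · · ♗ · · ♘│3
2│♙ ♙ ♙ · ♙ · ♙ ♙│2
1│♖ · · ♕ ♔ ♗ · ♖│1
  ─────────────────
  a b c d e f g h

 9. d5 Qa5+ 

  a b c d e f g h
  ─────────────────
8│· · ♚ ♜ · ♝ ♜ ·│8
7│♟ ♟ · · ♟ ♟ ♟ ♟│7
6│· · ♞ · ♝ · · ·│6
5│♛ · · ♙ · · · ·│5
4│· · · · ♙ · · ·│4
3│· · · · ♗ · · ♘│3
2│♙ ♙ ♙ · ♙ · ♙ ♙│2
1│♖ · · ♕ ♔ ♗ · ♖│1
  ─────────────────
  a b c d e f g h


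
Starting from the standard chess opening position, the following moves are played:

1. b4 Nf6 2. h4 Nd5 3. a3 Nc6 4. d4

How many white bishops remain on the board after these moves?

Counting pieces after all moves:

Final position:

  a b c d e f g h
  ─────────────────
8│♜ · ♝ ♛ ♚ ♝ · ♜│8
7│♟ ♟ ♟ ♟ ♟ ♟ ♟ ♟│7
6│· · ♞ · · · · ·│6
5│· · · ♞ · · · ·│5
4│· ♙ · ♙ · · · ♙│4
3│♙ · · · · · · ·│3
2│· · ♙ · ♙ ♙ ♙ ·│2
1│♖ ♘ ♗ ♕ ♔ ♗ ♘ ♖│1
  ─────────────────
  a b c d e f g h


2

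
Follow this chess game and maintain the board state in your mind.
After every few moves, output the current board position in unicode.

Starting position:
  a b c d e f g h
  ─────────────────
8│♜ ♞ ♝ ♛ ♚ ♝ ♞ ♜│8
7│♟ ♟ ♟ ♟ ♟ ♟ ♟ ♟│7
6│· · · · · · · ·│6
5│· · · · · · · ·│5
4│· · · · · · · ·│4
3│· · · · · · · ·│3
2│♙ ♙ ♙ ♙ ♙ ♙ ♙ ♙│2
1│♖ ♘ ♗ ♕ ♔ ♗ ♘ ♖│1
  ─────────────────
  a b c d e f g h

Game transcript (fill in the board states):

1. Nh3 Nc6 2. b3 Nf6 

  a b c d e f g h
  ─────────────────
8│♜ · ♝ ♛ ♚ ♝ · ♜│8
7│♟ ♟ ♟ ♟ ♟ ♟ ♟ ♟│7
6│· · ♞ · · ♞ · ·│6
5│· · · · · · · ·│5
4│· · · · · · · ·│4
3│· ♙ · · · · · ♘│3
2│♙ · ♙ ♙ ♙ ♙ ♙ ♙│2
1│♖ ♘ ♗ ♕ ♔ ♗ · ♖│1
  ─────────────────
  a b c d e f g h

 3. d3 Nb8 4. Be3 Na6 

  a b c d e f g h
  ─────────────────
8│♜ · ♝ ♛ ♚ ♝ · ♜│8
7│♟ ♟ ♟ ♟ ♟ ♟ ♟ ♟│7
6│♞ · · · · ♞ · ·│6
5│· · · · · · · ·│5
4│· · · · · · · ·│4
3│· ♙ · ♙ ♗ · · ♘│3
2│♙ · ♙ · ♙ ♙ ♙ ♙│2
1│♖ ♘ · ♕ ♔ ♗ · ♖│1
  ─────────────────
  a b c d e f g h

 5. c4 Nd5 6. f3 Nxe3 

  a b c d e f g h
  ─────────────────
8│♜ · ♝ ♛ ♚ ♝ · ♜│8
7│♟ ♟ ♟ ♟ ♟ ♟ ♟ ♟│7
6│♞ · · · · · · ·│6
5│· · · · · · · ·│5
4│· · ♙ · · · · ·│4
3│· ♙ · ♙ ♞ ♙ · ♘│3
2│♙ · · · ♙ · ♙ ♙│2
1│♖ ♘ · ♕ ♔ ♗ · ♖│1
  ─────────────────
  a b c d e f g h

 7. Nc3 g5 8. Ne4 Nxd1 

  a b c d e f g h
  ─────────────────
8│♜ · ♝ ♛ ♚ ♝ · ♜│8
7│♟ ♟ ♟ ♟ ♟ ♟ · ♟│7
6│♞ · · · · · · ·│6
5│· · · · · · ♟ ·│5
4│· · ♙ · ♘ · · ·│4
3│· ♙ · ♙ · ♙ · ♘│3
2│♙ · · · ♙ · ♙ ♙│2
1│♖ · · ♞ ♔ ♗ · ♖│1
  ─────────────────
  a b c d e f g h

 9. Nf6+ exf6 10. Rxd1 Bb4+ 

  a b c d e f g h
  ─────────────────
8│♜ · ♝ ♛ ♚ · · ♜│8
7│♟ ♟ ♟ ♟ · ♟ · ♟│7
6│♞ · · · · ♟ · ·│6
5│· · · · · · ♟ ·│5
4│· ♝ ♙ · · · · ·│4
3│· ♙ · ♙ · ♙ · ♘│3
2│♙ · · · ♙ · ♙ ♙│2
1│· · · ♖ ♔ ♗ · ♖│1
  ─────────────────
  a b c d e f g h



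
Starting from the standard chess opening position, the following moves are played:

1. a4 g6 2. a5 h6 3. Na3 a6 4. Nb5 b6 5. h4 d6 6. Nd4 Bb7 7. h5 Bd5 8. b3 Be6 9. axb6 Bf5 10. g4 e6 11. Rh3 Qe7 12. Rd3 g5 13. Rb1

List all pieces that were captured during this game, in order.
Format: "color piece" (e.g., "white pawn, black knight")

Tracking captures:
  axb6: captured black pawn

black pawn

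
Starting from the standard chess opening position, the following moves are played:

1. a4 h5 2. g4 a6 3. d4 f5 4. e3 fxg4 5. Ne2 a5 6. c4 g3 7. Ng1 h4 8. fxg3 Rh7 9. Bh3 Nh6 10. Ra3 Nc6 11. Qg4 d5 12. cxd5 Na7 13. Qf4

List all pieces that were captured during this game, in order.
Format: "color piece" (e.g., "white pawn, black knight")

Tracking captures:
  fxg4: captured white pawn
  fxg3: captured black pawn
  cxd5: captured black pawn

white pawn, black pawn, black pawn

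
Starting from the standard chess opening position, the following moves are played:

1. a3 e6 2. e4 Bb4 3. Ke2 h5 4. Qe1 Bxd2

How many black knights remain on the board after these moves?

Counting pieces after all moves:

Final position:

  a b c d e f g h
  ─────────────────
8│♜ ♞ ♝ ♛ ♚ · ♞ ♜│8
7│♟ ♟ ♟ ♟ · ♟ ♟ ·│7
6│· · · · ♟ · · ·│6
5│· · · · · · · ♟│5
4│· · · · ♙ · · ·│4
3│♙ · · · · · · ·│3
2│· ♙ ♙ ♝ ♔ ♙ ♙ ♙│2
1│♖ ♘ ♗ · ♕ ♗ ♘ ♖│1
  ─────────────────
  a b c d e f g h


2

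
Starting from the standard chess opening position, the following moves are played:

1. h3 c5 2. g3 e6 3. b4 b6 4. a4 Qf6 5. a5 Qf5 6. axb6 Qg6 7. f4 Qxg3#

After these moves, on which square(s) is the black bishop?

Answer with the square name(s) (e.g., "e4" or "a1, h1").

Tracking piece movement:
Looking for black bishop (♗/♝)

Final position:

  a b c d e f g h
  ─────────────────
8│♜ ♞ ♝ · ♚ ♝ ♞ ♜│8
7│♟ · · ♟ · ♟ ♟ ♟│7
6│· ♙ · · ♟ · · ·│6
5│· · ♟ · · · · ·│5
4│· ♙ · · · ♙ · ·│4
3│· · · · · · ♛ ♙│3
2│· · ♙ ♙ ♙ · · ·│2
1│♖ ♘ ♗ ♕ ♔ ♗ ♘ ♖│1
  ─────────────────
  a b c d e f g h


c8, f8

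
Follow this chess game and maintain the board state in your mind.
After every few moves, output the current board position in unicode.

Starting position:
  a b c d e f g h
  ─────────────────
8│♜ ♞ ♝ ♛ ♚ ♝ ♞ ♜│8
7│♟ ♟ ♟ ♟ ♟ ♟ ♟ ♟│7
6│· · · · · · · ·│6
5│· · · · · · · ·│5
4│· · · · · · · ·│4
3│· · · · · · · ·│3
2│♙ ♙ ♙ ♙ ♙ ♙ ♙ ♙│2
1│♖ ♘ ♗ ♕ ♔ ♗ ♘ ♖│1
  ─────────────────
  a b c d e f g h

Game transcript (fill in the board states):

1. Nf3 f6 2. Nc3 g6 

  a b c d e f g h
  ─────────────────
8│♜ ♞ ♝ ♛ ♚ ♝ ♞ ♜│8
7│♟ ♟ ♟ ♟ ♟ · · ♟│7
6│· · · · · ♟ ♟ ·│6
5│· · · · · · · ·│5
4│· · · · · · · ·│4
3│· · ♘ · · ♘ · ·│3
2│♙ ♙ ♙ ♙ ♙ ♙ ♙ ♙│2
1│♖ · ♗ ♕ ♔ ♗ · ♖│1
  ─────────────────
  a b c d e f g h

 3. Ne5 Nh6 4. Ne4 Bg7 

  a b c d e f g h
  ─────────────────
8│♜ ♞ ♝ ♛ ♚ · · ♜│8
7│♟ ♟ ♟ ♟ ♟ · ♝ ♟│7
6│· · · · · ♟ ♟ ♞│6
5│· · · · ♘ · · ·│5
4│· · · · ♘ · · ·│4
3│· · · · · · · ·│3
2│♙ ♙ ♙ ♙ ♙ ♙ ♙ ♙│2
1│♖ · ♗ ♕ ♔ ♗ · ♖│1
  ─────────────────
  a b c d e f g h

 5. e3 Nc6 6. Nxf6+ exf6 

  a b c d e f g h
  ─────────────────
8│♜ · ♝ ♛ ♚ · · ♜│8
7│♟ ♟ ♟ ♟ · · ♝ ♟│7
6│· · ♞ · · ♟ ♟ ♞│6
5│· · · · ♘ · · ·│5
4│· · · · · · · ·│4
3│· · · · ♙ · · ·│3
2│♙ ♙ ♙ ♙ · ♙ ♙ ♙│2
1│♖ · ♗ ♕ ♔ ♗ · ♖│1
  ─────────────────
  a b c d e f g h

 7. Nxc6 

  a b c d e f g h
  ─────────────────
8│♜ · ♝ ♛ ♚ · · ♜│8
7│♟ ♟ ♟ ♟ · · ♝ ♟│7
6│· · ♘ · · ♟ ♟ ♞│6
5│· · · · · · · ·│5
4│· · · · · · · ·│4
3│· · · · ♙ · · ·│3
2│♙ ♙ ♙ ♙ · ♙ ♙ ♙│2
1│♖ · ♗ ♕ ♔ ♗ · ♖│1
  ─────────────────
  a b c d e f g h


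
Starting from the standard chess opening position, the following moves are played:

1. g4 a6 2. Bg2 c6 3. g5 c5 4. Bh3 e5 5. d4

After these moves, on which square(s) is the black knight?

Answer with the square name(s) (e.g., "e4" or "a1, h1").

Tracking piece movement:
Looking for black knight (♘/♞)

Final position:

  a b c d e f g h
  ─────────────────
8│♜ ♞ ♝ ♛ ♚ ♝ ♞ ♜│8
7│· ♟ · ♟ · ♟ ♟ ♟│7
6│♟ · · · · · · ·│6
5│· · ♟ · ♟ · ♙ ·│5
4│· · · ♙ · · · ·│4
3│· · · · · · · ♗│3
2│♙ ♙ ♙ · ♙ ♙ · ♙│2
1│♖ ♘ ♗ ♕ ♔ · ♘ ♖│1
  ─────────────────
  a b c d e f g h


b8, g8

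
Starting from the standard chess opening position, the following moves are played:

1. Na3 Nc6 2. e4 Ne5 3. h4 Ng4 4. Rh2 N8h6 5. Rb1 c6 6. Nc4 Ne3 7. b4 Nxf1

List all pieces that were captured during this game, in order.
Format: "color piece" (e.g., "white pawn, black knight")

Tracking captures:
  Nxf1: captured white bishop

white bishop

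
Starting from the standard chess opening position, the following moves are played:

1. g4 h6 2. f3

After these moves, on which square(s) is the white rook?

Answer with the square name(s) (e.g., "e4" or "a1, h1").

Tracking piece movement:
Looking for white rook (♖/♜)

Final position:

  a b c d e f g h
  ─────────────────
8│♜ ♞ ♝ ♛ ♚ ♝ ♞ ♜│8
7│♟ ♟ ♟ ♟ ♟ ♟ ♟ ·│7
6│· · · · · · · ♟│6
5│· · · · · · · ·│5
4│· · · · · · ♙ ·│4
3│· · · · · ♙ · ·│3
2│♙ ♙ ♙ ♙ ♙ · · ♙│2
1│♖ ♘ ♗ ♕ ♔ ♗ ♘ ♖│1
  ─────────────────
  a b c d e f g h


a1, h1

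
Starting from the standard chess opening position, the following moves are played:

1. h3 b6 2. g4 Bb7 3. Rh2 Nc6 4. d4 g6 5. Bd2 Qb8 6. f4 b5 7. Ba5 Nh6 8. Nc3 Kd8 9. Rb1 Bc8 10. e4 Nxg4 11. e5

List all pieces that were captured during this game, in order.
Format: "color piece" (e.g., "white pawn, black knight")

Tracking captures:
  Nxg4: captured white pawn

white pawn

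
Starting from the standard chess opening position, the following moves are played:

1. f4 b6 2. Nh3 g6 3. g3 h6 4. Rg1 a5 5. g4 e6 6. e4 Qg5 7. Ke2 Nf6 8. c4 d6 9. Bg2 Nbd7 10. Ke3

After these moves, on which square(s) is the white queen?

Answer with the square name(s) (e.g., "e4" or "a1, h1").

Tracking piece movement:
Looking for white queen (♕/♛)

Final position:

  a b c d e f g h
  ─────────────────
8│♜ · ♝ · ♚ ♝ · ♜│8
7│· · ♟ ♞ · ♟ · ·│7
6│· ♟ · ♟ ♟ ♞ ♟ ♟│6
5│♟ · · · · · ♛ ·│5
4│· · ♙ · ♙ ♙ ♙ ·│4
3│· · · · ♔ · · ♘│3
2│♙ ♙ · ♙ · · ♗ ♙│2
1│♖ ♘ ♗ ♕ · · ♖ ·│1
  ─────────────────
  a b c d e f g h


d1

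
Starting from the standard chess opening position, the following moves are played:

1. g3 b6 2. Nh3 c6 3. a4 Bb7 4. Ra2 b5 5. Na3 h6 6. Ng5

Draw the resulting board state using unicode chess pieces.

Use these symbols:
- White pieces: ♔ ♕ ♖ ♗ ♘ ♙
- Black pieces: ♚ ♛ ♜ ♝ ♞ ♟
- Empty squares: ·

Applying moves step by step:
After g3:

♜ ♞ ♝ ♛ ♚ ♝ ♞ ♜
♟ ♟ ♟ ♟ ♟ ♟ ♟ ♟
· · · · · · · ·
· · · · · · · ·
· · · · · · · ·
· · · · · · ♙ ·
♙ ♙ ♙ ♙ ♙ ♙ · ♙
♖ ♘ ♗ ♕ ♔ ♗ ♘ ♖


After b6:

♜ ♞ ♝ ♛ ♚ ♝ ♞ ♜
♟ · ♟ ♟ ♟ ♟ ♟ ♟
· ♟ · · · · · ·
· · · · · · · ·
· · · · · · · ·
· · · · · · ♙ ·
♙ ♙ ♙ ♙ ♙ ♙ · ♙
♖ ♘ ♗ ♕ ♔ ♗ ♘ ♖


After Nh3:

♜ ♞ ♝ ♛ ♚ ♝ ♞ ♜
♟ · ♟ ♟ ♟ ♟ ♟ ♟
· ♟ · · · · · ·
· · · · · · · ·
· · · · · · · ·
· · · · · · ♙ ♘
♙ ♙ ♙ ♙ ♙ ♙ · ♙
♖ ♘ ♗ ♕ ♔ ♗ · ♖


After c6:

♜ ♞ ♝ ♛ ♚ ♝ ♞ ♜
♟ · · ♟ ♟ ♟ ♟ ♟
· ♟ ♟ · · · · ·
· · · · · · · ·
· · · · · · · ·
· · · · · · ♙ ♘
♙ ♙ ♙ ♙ ♙ ♙ · ♙
♖ ♘ ♗ ♕ ♔ ♗ · ♖


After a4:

♜ ♞ ♝ ♛ ♚ ♝ ♞ ♜
♟ · · ♟ ♟ ♟ ♟ ♟
· ♟ ♟ · · · · ·
· · · · · · · ·
♙ · · · · · · ·
· · · · · · ♙ ♘
· ♙ ♙ ♙ ♙ ♙ · ♙
♖ ♘ ♗ ♕ ♔ ♗ · ♖


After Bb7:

♜ ♞ · ♛ ♚ ♝ ♞ ♜
♟ ♝ · ♟ ♟ ♟ ♟ ♟
· ♟ ♟ · · · · ·
· · · · · · · ·
♙ · · · · · · ·
· · · · · · ♙ ♘
· ♙ ♙ ♙ ♙ ♙ · ♙
♖ ♘ ♗ ♕ ♔ ♗ · ♖


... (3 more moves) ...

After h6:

♜ ♞ · ♛ ♚ ♝ ♞ ♜
♟ ♝ · ♟ ♟ ♟ ♟ ·
· · ♟ · · · · ♟
· ♟ · · · · · ·
♙ · · · · · · ·
♘ · · · · · ♙ ♘
♖ ♙ ♙ ♙ ♙ ♙ · ♙
· · ♗ ♕ ♔ ♗ · ♖


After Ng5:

♜ ♞ · ♛ ♚ ♝ ♞ ♜
♟ ♝ · ♟ ♟ ♟ ♟ ·
· · ♟ · · · · ♟
· ♟ · · · · ♘ ·
♙ · · · · · · ·
♘ · · · · · ♙ ·
♖ ♙ ♙ ♙ ♙ ♙ · ♙
· · ♗ ♕ ♔ ♗ · ♖



  a b c d e f g h
  ─────────────────
8│♜ ♞ · ♛ ♚ ♝ ♞ ♜│8
7│♟ ♝ · ♟ ♟ ♟ ♟ ·│7
6│· · ♟ · · · · ♟│6
5│· ♟ · · · · ♘ ·│5
4│♙ · · · · · · ·│4
3│♘ · · · · · ♙ ·│3
2│♖ ♙ ♙ ♙ ♙ ♙ · ♙│2
1│· · ♗ ♕ ♔ ♗ · ♖│1
  ─────────────────
  a b c d e f g h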